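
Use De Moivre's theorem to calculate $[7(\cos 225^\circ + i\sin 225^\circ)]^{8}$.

By De Moivre: z^n = r^n(cos(nθ) + i sin(nθ))
= 7^8(cos(8*225°) + i sin(8*225°))
= 5764801(cos 0° + i sin 0°)
= 5764801


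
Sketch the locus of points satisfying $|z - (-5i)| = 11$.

|z - z0| = r describes a circle centered at z0 with radius r
Here z0 = -5i and r = 11
Locus: Circle centered at (0, -5) with radius 11


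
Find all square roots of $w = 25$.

|w| = 25, arg(w) = 0°
Root modulus = 25^(1/2) = 5
Root arguments: θ_k = (0° + 360°k)/2 for k = 0, 1, ..., 1
Roots: 5, -5


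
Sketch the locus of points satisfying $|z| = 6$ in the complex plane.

|z| = 6 means sqrt(x^2 + y^2) = 6
This is a circle of radius 6 centered at the origin


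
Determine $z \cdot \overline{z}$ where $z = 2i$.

z * conjugate(z) = |z|^2 = a^2 + b^2
= 0^2 + 2^2 = 4


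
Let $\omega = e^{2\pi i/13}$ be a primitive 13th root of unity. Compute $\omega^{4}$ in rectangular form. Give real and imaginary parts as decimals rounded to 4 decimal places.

ω^4 = e^(2πi·4/13) = e^(i·8π/13)
= cos(8π/13) + i sin(8π/13)
= -0.3546 + 0.9350i


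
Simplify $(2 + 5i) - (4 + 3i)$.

(2 - 4) + (5 - 3)i = -2 + 2i


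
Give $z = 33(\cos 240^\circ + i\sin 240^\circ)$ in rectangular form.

a = r cos θ = 33 * -1/2 = -33/2
b = r sin θ = 33 * -sqrt(3)/2 = -33*sqrt(3)/2
z = -33/2 - (33*sqrt(3)/2)i


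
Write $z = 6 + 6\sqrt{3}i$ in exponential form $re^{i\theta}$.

r = |z| = sqrt((6)^2 + (6*sqrt(3))^2) = sqrt(36 + 108) = sqrt(144) = 12
θ = arctan(b/a) = arctan(10.3923/6) (quadrant-adjusted) = 60° = π/3
z = 12e^(i*π/3)


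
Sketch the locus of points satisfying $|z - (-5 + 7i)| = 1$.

|z - z0| = r describes a circle centered at z0 with radius r
Here z0 = -5 + 7i and r = 1
Locus: Circle centered at (-5, 7) with radius 1


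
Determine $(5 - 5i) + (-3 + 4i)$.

(5 + (-3)) + (-5 + 4)i = 2 - i


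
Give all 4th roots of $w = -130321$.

|w| = 130321, arg(w) = 180°
Root modulus = 130321^(1/4) = 19
Root arguments: θ_k = (180° + 360°k)/4 for k = 0, 1, ..., 3
Roots: 19*sqrt(2)/2 + (19*sqrt(2)/2)i, -19*sqrt(2)/2 + (19*sqrt(2)/2)i, -19*sqrt(2)/2 - (19*sqrt(2)/2)i, 19*sqrt(2)/2 - (19*sqrt(2)/2)i


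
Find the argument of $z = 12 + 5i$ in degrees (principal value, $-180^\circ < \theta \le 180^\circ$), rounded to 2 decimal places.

θ = arctan(b/a) = arctan(5/12) (quadrant-adjusted) = 22.62°


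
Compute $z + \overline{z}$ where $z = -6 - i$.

z + conjugate(z) = (a + bi) + (a - bi) = 2a
= 2 * (-6) = -12


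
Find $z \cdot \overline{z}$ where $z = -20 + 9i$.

z * conjugate(z) = |z|^2 = a^2 + b^2
= (-20)^2 + 9^2 = 481


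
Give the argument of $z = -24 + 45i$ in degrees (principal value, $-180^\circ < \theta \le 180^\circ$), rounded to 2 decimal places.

θ = arctan(b/a) = arctan(45/-24) (quadrant-adjusted) = 118.07°


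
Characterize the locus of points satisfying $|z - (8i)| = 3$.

|z - z0| = r describes a circle centered at z0 with radius r
Here z0 = 8i and r = 3
Locus: Circle centered at (0, 8) with radius 3


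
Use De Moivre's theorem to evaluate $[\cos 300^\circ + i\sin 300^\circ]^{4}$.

By De Moivre: z^n = r^n(cos(nθ) + i sin(nθ))
= 1^4(cos(4*300°) + i sin(4*300°))
= 1(cos 120° + i sin 120°)
= -1/2 + (sqrt(3)/2)i


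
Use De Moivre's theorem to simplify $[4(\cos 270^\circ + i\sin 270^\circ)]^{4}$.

By De Moivre: z^n = r^n(cos(nθ) + i sin(nθ))
= 4^4(cos(4*270°) + i sin(4*270°))
= 256(cos 0° + i sin 0°)
= 256


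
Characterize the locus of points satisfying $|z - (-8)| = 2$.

|z - z0| = r describes a circle centered at z0 with radius r
Here z0 = -8 and r = 2
Locus: Circle centered at (-8, 0) with radius 2


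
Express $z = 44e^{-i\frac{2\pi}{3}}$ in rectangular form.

a = r cos θ = 44 * -1/2 = -22
b = r sin θ = 44 * -sqrt(3)/2 = -22*sqrt(3)
z = -22 - 22*sqrt(3)i


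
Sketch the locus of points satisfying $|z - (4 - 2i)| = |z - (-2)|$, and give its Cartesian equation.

|z - z1| = |z - z2| means z is equidistant from z1 and z2,
i.e. the perpendicular bisector of the segment from (4, -2) to (-2, 0) (midpoint (1, -1)).
With z = x + yi, square both sides:
(x - 4)^2 + (y - (-2))^2 = (x - (-2))^2 + (y - 0)^2
The x^2 and y^2 terms cancel: -12x + 4y = 4 - 20 = -16
Simplify: 3x - y = 4
Locus: Perpendicular bisector of the segment from (4, -2) to (-2, 0): the line 3x - y = 4


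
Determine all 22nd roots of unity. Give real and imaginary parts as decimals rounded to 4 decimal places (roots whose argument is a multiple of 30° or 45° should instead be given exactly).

ω_k = e^(2πik/22) = cos(2πk/22) + i sin(2πk/22) for k = 0, 1, ..., 21
Roots: 1, 0.9595 + 0.2817i, 0.8413 + 0.5406i, 0.6549 + 0.7557i, 0.4154 + 0.9096i, 0.1423 + 0.9898i, -0.1423 + 0.9898i, -0.4154 + 0.9096i, -0.6549 + 0.7557i, -0.8413 + 0.5406i, -0.9595 + 0.2817i, -1, -0.9595 - 0.2817i, -0.8413 - 0.5406i, -0.6549 - 0.7557i, -0.4154 - 0.9096i, -0.1423 - 0.9898i, 0.1423 - 0.9898i, 0.4154 - 0.9096i, 0.6549 - 0.7557i, 0.8413 - 0.5406i, 0.9595 - 0.2817i


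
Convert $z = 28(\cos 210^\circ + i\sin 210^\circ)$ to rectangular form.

a = r cos θ = 28 * -sqrt(3)/2 = -14*sqrt(3)
b = r sin θ = 28 * -1/2 = -14
z = -14*sqrt(3) - 14i


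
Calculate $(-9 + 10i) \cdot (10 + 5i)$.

(a1*a2 - b1*b2) + (a1*b2 + b1*a2)i
= (-90 - 50) + (-45 + 100)i
= -140 + 55i


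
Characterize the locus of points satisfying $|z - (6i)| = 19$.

|z - z0| = r describes a circle centered at z0 with radius r
Here z0 = 6i and r = 19
Locus: Circle centered at (0, 6) with radius 19


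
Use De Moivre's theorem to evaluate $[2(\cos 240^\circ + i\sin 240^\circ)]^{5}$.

By De Moivre: z^n = r^n(cos(nθ) + i sin(nθ))
= 2^5(cos(5*240°) + i sin(5*240°))
= 32(cos 120° + i sin 120°)
= -16 + 16*sqrt(3)i


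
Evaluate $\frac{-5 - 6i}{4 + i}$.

Multiply numerator and denominator by conjugate (4 - i):
= (-5 - 6i)(4 - i) / (4^2 + 1^2)
= (-26 - 19i) / 17
= -26/17 - (19/17)i


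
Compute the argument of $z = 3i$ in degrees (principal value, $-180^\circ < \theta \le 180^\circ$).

a = 0 and b > 0, so z lies on the positive imaginary axis: θ = 90°


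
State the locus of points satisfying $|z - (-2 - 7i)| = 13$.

|z - z0| = r describes a circle centered at z0 with radius r
Here z0 = -2 - 7i and r = 13
Locus: Circle centered at (-2, -7) with radius 13


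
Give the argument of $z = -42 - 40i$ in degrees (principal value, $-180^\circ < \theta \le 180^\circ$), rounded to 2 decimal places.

θ = arctan(b/a) = arctan(-40/-42) (quadrant-adjusted) = -136.40°


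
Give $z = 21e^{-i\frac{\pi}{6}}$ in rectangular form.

a = r cos θ = 21 * sqrt(3)/2 = 21*sqrt(3)/2
b = r sin θ = 21 * -1/2 = -21/2
z = 21*sqrt(3)/2 - (21/2)i


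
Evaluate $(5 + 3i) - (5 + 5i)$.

(5 - 5) + (3 - 5)i = -2i


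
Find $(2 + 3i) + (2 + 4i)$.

(2 + 2) + (3 + 4)i = 4 + 7i


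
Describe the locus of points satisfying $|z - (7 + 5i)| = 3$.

|z - z0| = r describes a circle centered at z0 with radius r
Here z0 = 7 + 5i and r = 3
Locus: Circle centered at (7, 5) with radius 3


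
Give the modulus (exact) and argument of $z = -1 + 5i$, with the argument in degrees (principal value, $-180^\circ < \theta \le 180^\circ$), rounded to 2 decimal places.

|z| = sqrt((-1)^2 + 5^2) = sqrt(26)
arg(z) = arctan(b/a) = arctan(5/-1) (quadrant-adjusted) = 101.31°


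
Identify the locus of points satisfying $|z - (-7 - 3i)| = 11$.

|z - z0| = r describes a circle centered at z0 with radius r
Here z0 = -7 - 3i and r = 11
Locus: Circle centered at (-7, -3) with radius 11


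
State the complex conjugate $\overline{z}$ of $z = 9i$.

If z = a + bi, then conjugate(z) = a - bi
conjugate(9i) = -9i


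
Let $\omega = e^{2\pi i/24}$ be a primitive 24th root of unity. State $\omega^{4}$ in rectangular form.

ω^4 = e^(2πi·4/24) = e^(i·1π/3)
= cos(1π/3) + i sin(1π/3)
= 1/2 + (sqrt(3)/2)i


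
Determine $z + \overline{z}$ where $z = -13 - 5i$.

z + conjugate(z) = (a + bi) + (a - bi) = 2a
= 2 * (-13) = -26


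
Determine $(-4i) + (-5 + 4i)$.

(0 + (-5)) + (-4 + 4)i = -5


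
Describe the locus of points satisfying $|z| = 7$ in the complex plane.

|z| = 7 means sqrt(x^2 + y^2) = 7
This is a circle of radius 7 centered at the origin


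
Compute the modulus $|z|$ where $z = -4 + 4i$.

|z| = sqrt(a^2 + b^2) = sqrt((-4)^2 + 4^2) = sqrt(32) = sqrt(32)


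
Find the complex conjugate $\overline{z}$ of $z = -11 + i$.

If z = a + bi, then conjugate(z) = a - bi
conjugate(-11 + i) = -11 - i


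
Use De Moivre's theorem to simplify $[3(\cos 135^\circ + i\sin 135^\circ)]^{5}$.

By De Moivre: z^n = r^n(cos(nθ) + i sin(nθ))
= 3^5(cos(5*135°) + i sin(5*135°))
= 243(cos 315° + i sin 315°)
= 243*sqrt(2)/2 - (243*sqrt(2)/2)i


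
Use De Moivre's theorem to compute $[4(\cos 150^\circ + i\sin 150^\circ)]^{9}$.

By De Moivre: z^n = r^n(cos(nθ) + i sin(nθ))
= 4^9(cos(9*150°) + i sin(9*150°))
= 262144(cos 270° + i sin 270°)
= -262144i


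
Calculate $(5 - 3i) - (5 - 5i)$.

(5 - 5) + (-3 - (-5))i = 2i


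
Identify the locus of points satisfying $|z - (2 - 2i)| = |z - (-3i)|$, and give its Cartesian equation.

|z - z1| = |z - z2| means z is equidistant from z1 and z2,
i.e. the perpendicular bisector of the segment from (2, -2) to (0, -3) (midpoint (1, -5/2)).
With z = x + yi, square both sides:
(x - 2)^2 + (y - (-2))^2 = (x - 0)^2 + (y - (-3))^2
The x^2 and y^2 terms cancel: -4x + (-2)y = 9 - 8 = 1
Simplify: 4x + 2y = -1
Locus: Perpendicular bisector of the segment from (2, -2) to (0, -3): the line 4x + 2y = -1


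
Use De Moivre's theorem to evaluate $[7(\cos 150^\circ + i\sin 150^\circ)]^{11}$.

By De Moivre: z^n = r^n(cos(nθ) + i sin(nθ))
= 7^11(cos(11*150°) + i sin(11*150°))
= 1977326743(cos 210° + i sin 210°)
= -1977326743*sqrt(3)/2 - (1977326743/2)i


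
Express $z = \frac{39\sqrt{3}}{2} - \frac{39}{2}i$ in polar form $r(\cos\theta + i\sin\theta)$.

r = |z| = sqrt(a^2 + b^2) = sqrt((39*sqrt(3)/2)^2 + (-39/2)^2) = sqrt(4563/4 + 1521/4) = sqrt(1521) = 39
θ = arctan(b/a) = arctan(-19.5/33.775) (quadrant-adjusted) = 330°
z = 39(cos 330° + i sin 330°)


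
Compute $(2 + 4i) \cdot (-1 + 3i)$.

(a1*a2 - b1*b2) + (a1*b2 + b1*a2)i
= (-2 - 12) + (6 + (-4))i
= -14 + 2i


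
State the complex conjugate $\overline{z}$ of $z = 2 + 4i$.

If z = a + bi, then conjugate(z) = a - bi
conjugate(2 + 4i) = 2 - 4i


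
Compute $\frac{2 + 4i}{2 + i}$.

Multiply numerator and denominator by conjugate (2 - i):
= (2 + 4i)(2 - i) / (2^2 + 1^2)
= (8 + 6i) / 5
= 8/5 + (6/5)i


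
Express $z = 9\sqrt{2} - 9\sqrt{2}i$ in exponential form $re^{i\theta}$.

r = |z| = sqrt((9*sqrt(2))^2 + (-9*sqrt(2))^2) = sqrt(162 + 162) = sqrt(324) = 18
θ = arctan(b/a) = arctan(-12.7279/12.7279) (quadrant-adjusted) = -45° = -π/4
z = 18e^(-i*π/4)


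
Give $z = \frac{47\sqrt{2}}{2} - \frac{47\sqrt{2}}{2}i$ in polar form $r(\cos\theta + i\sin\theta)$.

r = |z| = sqrt(a^2 + b^2) = sqrt((47*sqrt(2)/2)^2 + (-47*sqrt(2)/2)^2) = sqrt(2209/2 + 2209/2) = sqrt(2209) = 47
θ = arctan(b/a) = arctan(-33.234/33.234) (quadrant-adjusted) = 315°
z = 47(cos 315° + i sin 315°)


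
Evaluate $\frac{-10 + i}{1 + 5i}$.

Multiply numerator and denominator by conjugate (1 - 5i):
= (-10 + i)(1 - 5i) / (1^2 + 5^2)
= (-5 + 51i) / 26
= -5/26 + (51/26)i


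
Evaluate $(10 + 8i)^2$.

(a + bi)^2 = a^2 - b^2 + 2abi
= 10^2 - 8^2 + 2*10*8i
= 36 + 160i


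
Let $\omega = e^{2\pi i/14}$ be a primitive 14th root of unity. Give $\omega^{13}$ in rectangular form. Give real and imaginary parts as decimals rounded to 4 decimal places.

ω^13 = e^(2πi·13/14) = e^(i·13π/7)
= cos(13π/7) + i sin(13π/7)
= 0.9010 - 0.4339i


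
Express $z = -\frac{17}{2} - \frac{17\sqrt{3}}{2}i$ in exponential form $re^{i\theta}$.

r = |z| = sqrt((-17/2)^2 + (-17*sqrt(3)/2)^2) = sqrt(289/4 + 867/4) = sqrt(289) = 17
θ = arctan(b/a) = arctan(-14.7224/-8.5) (quadrant-adjusted) = -120° = -2π/3
z = 17e^(-i*2π/3)


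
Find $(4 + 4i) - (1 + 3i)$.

(4 - 1) + (4 - 3)i = 3 + i


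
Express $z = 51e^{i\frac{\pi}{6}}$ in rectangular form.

a = r cos θ = 51 * sqrt(3)/2 = 51*sqrt(3)/2
b = r sin θ = 51 * 1/2 = 51/2
z = 51*sqrt(3)/2 + (51/2)i


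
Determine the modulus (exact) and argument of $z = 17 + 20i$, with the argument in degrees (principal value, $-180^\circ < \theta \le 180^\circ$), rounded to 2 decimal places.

|z| = sqrt(17^2 + 20^2) = sqrt(689)
arg(z) = arctan(b/a) = arctan(20/17) (quadrant-adjusted) = 49.64°


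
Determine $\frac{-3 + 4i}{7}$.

Divisor is real, so divide each part by 7:
= -3/7 + (4/7)i


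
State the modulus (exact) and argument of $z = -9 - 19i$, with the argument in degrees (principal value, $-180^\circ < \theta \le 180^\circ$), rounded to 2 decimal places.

|z| = sqrt((-9)^2 + (-19)^2) = sqrt(442)
arg(z) = arctan(b/a) = arctan(-19/-9) (quadrant-adjusted) = -115.35°


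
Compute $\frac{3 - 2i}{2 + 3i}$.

Multiply numerator and denominator by conjugate (2 - 3i):
= (3 - 2i)(2 - 3i) / (2^2 + 3^2)
= (-13i) / 13
= -i


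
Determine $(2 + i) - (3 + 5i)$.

(2 - 3) + (1 - 5)i = -1 - 4i


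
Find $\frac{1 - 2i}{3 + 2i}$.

Multiply numerator and denominator by conjugate (3 - 2i):
= (1 - 2i)(3 - 2i) / (3^2 + 2^2)
= (-1 - 8i) / 13
= -1/13 - (8/13)i


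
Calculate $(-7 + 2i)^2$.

(a + bi)^2 = a^2 - b^2 + 2abi
= (-7)^2 - 2^2 + 2*(-7)*2i
= 45 - 28i


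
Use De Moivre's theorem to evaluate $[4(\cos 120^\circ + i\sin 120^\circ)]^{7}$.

By De Moivre: z^n = r^n(cos(nθ) + i sin(nθ))
= 4^7(cos(7*120°) + i sin(7*120°))
= 16384(cos 120° + i sin 120°)
= -8192 + 8192*sqrt(3)i


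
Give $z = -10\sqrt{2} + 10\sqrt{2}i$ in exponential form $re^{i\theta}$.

r = |z| = sqrt((-10*sqrt(2))^2 + (10*sqrt(2))^2) = sqrt(200 + 200) = sqrt(400) = 20
θ = arctan(b/a) = arctan(14.1421/-14.1421) (quadrant-adjusted) = 135° = 3π/4
z = 20e^(i*3π/4)


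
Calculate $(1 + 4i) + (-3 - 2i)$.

(1 + (-3)) + (4 + (-2))i = -2 + 2i


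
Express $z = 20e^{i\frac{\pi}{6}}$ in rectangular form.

a = r cos θ = 20 * sqrt(3)/2 = 10*sqrt(3)
b = r sin θ = 20 * 1/2 = 10
z = 10*sqrt(3) + 10i


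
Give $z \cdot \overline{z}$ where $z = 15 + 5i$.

z * conjugate(z) = |z|^2 = a^2 + b^2
= 15^2 + 5^2 = 250


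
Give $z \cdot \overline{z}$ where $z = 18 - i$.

z * conjugate(z) = |z|^2 = a^2 + b^2
= 18^2 + (-1)^2 = 325


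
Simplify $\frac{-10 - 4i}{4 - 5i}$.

Multiply numerator and denominator by conjugate (4 + 5i):
= (-10 - 4i)(4 + 5i) / (4^2 + (-5)^2)
= (-20 - 66i) / 41
= -20/41 - (66/41)i


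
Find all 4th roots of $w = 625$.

|w| = 625, arg(w) = 0°
Root modulus = 625^(1/4) = 5
Root arguments: θ_k = (0° + 360°k)/4 for k = 0, 1, ..., 3
Roots: 5, 5i, -5, -5i


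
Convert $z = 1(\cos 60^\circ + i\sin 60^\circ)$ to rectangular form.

a = r cos θ = 1 * 1/2 = 1/2
b = r sin θ = 1 * sqrt(3)/2 = sqrt(3)/2
z = 1/2 + (sqrt(3)/2)i


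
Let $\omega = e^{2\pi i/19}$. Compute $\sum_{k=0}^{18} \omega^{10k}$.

Let ζ = ω^10 = e^(2πi·10/19). Since 19 ∤ 10, ζ ≠ 1.
Sum = Σ_{k=0}^{18} ζ^k = (ζ^19 - 1)/(ζ - 1) = (ω^{10·19} - 1)/(ζ - 1) = (1 - 1)/(ζ - 1) = 0


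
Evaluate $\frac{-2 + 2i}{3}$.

Divisor is real, so divide each part by 3:
= -2/3 + (2/3)i


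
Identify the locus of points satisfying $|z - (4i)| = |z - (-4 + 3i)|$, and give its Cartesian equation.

|z - z1| = |z - z2| means z is equidistant from z1 and z2,
i.e. the perpendicular bisector of the segment from (0, 4) to (-4, 3) (midpoint (-2, 7/2)).
With z = x + yi, square both sides:
(x - 0)^2 + (y - 4)^2 = (x - (-4))^2 + (y - 3)^2
The x^2 and y^2 terms cancel: -8x + (-2)y = 25 - 16 = 9
Simplify: 8x + 2y = -9
Locus: Perpendicular bisector of the segment from (0, 4) to (-4, 3): the line 8x + 2y = -9


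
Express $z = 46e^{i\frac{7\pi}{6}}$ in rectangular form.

a = r cos θ = 46 * -sqrt(3)/2 = -23*sqrt(3)
b = r sin θ = 46 * -1/2 = -23
z = -23*sqrt(3) - 23i


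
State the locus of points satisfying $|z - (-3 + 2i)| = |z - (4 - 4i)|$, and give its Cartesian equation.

|z - z1| = |z - z2| means z is equidistant from z1 and z2,
i.e. the perpendicular bisector of the segment from (-3, 2) to (4, -4) (midpoint (1/2, -1)).
With z = x + yi, square both sides:
(x - (-3))^2 + (y - 2)^2 = (x - 4)^2 + (y - (-4))^2
The x^2 and y^2 terms cancel: 14x + (-12)y = 32 - 13 = 19
Simplify: 14x - 12y = 19
Locus: Perpendicular bisector of the segment from (-3, 2) to (4, -4): the line 14x - 12y = 19


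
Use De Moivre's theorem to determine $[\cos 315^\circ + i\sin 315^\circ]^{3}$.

By De Moivre: z^n = r^n(cos(nθ) + i sin(nθ))
= 1^3(cos(3*315°) + i sin(3*315°))
= 1(cos 225° + i sin 225°)
= -sqrt(2)/2 - (sqrt(2)/2)i


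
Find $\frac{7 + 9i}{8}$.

Divisor is real, so divide each part by 8:
= 7/8 + (9/8)i


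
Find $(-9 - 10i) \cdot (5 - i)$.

(a1*a2 - b1*b2) + (a1*b2 + b1*a2)i
= (-45 - 10) + (9 + (-50))i
= -55 - 41i


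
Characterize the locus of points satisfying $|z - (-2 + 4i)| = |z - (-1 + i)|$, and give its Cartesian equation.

|z - z1| = |z - z2| means z is equidistant from z1 and z2,
i.e. the perpendicular bisector of the segment from (-2, 4) to (-1, 1) (midpoint (-3/2, 5/2)).
With z = x + yi, square both sides:
(x - (-2))^2 + (y - 4)^2 = (x - (-1))^2 + (y - 1)^2
The x^2 and y^2 terms cancel: 2x + (-6)y = 2 - 20 = -18
Simplify: x - 3y = -9
Locus: Perpendicular bisector of the segment from (-2, 4) to (-1, 1): the line x - 3y = -9


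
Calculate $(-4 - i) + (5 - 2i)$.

(-4 + 5) + (-1 + (-2))i = 1 - 3i


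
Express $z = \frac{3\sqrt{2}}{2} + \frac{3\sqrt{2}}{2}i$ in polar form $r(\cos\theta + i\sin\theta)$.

r = |z| = sqrt(a^2 + b^2) = sqrt((3*sqrt(2)/2)^2 + (3*sqrt(2)/2)^2) = sqrt(9/2 + 9/2) = sqrt(9) = 3
θ = arctan(b/a) = arctan(2.1213/2.1213) (quadrant-adjusted) = 45°
z = 3(cos 45° + i sin 45°)


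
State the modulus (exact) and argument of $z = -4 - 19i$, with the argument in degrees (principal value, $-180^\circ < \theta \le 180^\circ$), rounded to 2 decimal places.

|z| = sqrt((-4)^2 + (-19)^2) = sqrt(377)
arg(z) = arctan(b/a) = arctan(-19/-4) (quadrant-adjusted) = -101.89°


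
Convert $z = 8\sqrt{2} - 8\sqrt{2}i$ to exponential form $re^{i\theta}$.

r = |z| = sqrt((8*sqrt(2))^2 + (-8*sqrt(2))^2) = sqrt(128 + 128) = sqrt(256) = 16
θ = arctan(b/a) = arctan(-11.3137/11.3137) (quadrant-adjusted) = -45° = -π/4
z = 16e^(-i*π/4)


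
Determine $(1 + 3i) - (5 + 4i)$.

(1 - 5) + (3 - 4)i = -4 - i


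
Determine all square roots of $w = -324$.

|w| = 324, arg(w) = 180°
Root modulus = 324^(1/2) = 18
Root arguments: θ_k = (180° + 360°k)/2 for k = 0, 1, ..., 1
Roots: 18i, -18i


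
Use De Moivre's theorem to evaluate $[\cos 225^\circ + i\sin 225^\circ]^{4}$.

By De Moivre: z^n = r^n(cos(nθ) + i sin(nθ))
= 1^4(cos(4*225°) + i sin(4*225°))
= 1(cos 180° + i sin 180°)
= -1


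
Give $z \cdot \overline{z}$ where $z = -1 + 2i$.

z * conjugate(z) = |z|^2 = a^2 + b^2
= (-1)^2 + 2^2 = 5


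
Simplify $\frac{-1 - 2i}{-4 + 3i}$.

Multiply numerator and denominator by conjugate (-4 - 3i):
= (-1 - 2i)(-4 - 3i) / ((-4)^2 + 3^2)
= (-2 + 11i) / 25
= -2/25 + (11/25)i


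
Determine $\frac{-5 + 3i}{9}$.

Divisor is real, so divide each part by 9:
= -5/9 + (1/3)i


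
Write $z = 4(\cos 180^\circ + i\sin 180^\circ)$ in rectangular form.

a = r cos θ = 4 * -1 = -4
b = r sin θ = 4 * 0 = 0
z = -4


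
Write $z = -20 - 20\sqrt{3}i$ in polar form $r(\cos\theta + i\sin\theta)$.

r = |z| = sqrt(a^2 + b^2) = sqrt((-20)^2 + (-20*sqrt(3))^2) = sqrt(400 + 1200) = sqrt(1600) = 40
θ = arctan(b/a) = arctan(-34.641/-20) (quadrant-adjusted) = 240°
z = 40(cos 240° + i sin 240°)


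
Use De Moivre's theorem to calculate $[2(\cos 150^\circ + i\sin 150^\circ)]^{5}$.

By De Moivre: z^n = r^n(cos(nθ) + i sin(nθ))
= 2^5(cos(5*150°) + i sin(5*150°))
= 32(cos 30° + i sin 30°)
= 16*sqrt(3) + 16i


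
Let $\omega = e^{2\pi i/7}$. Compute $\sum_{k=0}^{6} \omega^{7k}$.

Since 7 divides 7, ω^7 = (ω^7)^1 = 1^1 = 1, so every term is 1.
Sum = 7 · 1 = 7


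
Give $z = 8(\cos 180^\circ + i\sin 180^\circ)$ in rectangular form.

a = r cos θ = 8 * -1 = -8
b = r sin θ = 8 * 0 = 0
z = -8


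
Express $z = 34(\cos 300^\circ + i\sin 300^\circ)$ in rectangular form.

a = r cos θ = 34 * 1/2 = 17
b = r sin θ = 34 * -sqrt(3)/2 = -17*sqrt(3)
z = 17 - 17*sqrt(3)i


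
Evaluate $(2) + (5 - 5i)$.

(2 + 5) + (0 + (-5))i = 7 - 5i


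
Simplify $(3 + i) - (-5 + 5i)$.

(3 - (-5)) + (1 - 5)i = 8 - 4i


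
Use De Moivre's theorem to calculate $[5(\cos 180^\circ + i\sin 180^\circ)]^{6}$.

By De Moivre: z^n = r^n(cos(nθ) + i sin(nθ))
= 5^6(cos(6*180°) + i sin(6*180°))
= 15625(cos 0° + i sin 0°)
= 15625


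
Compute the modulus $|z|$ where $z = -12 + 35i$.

|z| = sqrt(a^2 + b^2) = sqrt((-12)^2 + 35^2) = sqrt(1369) = 37


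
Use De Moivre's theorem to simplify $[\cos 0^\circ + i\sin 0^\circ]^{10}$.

By De Moivre: z^n = r^n(cos(nθ) + i sin(nθ))
= 1^10(cos(10*0°) + i sin(10*0°))
= 1(cos 0° + i sin 0°)
= 1


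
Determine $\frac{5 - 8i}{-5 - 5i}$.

Multiply numerator and denominator by conjugate (-5 + 5i):
= (5 - 8i)(-5 + 5i) / ((-5)^2 + (-5)^2)
= (15 + 65i) / 50
Divide through by 5: (3 + 13i) / 10
= 3/10 + (13/10)i


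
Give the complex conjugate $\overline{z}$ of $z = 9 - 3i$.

If z = a + bi, then conjugate(z) = a - bi
conjugate(9 - 3i) = 9 + 3i


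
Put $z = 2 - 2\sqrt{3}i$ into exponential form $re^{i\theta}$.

r = |z| = sqrt((2)^2 + (-2*sqrt(3))^2) = sqrt(4 + 12) = sqrt(16) = 4
θ = arctan(b/a) = arctan(-3.4641/2) (quadrant-adjusted) = -60° = -π/3
z = 4e^(-i*π/3)


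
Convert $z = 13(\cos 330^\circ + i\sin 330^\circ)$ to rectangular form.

a = r cos θ = 13 * sqrt(3)/2 = 13*sqrt(3)/2
b = r sin θ = 13 * -1/2 = -13/2
z = 13*sqrt(3)/2 - (13/2)i


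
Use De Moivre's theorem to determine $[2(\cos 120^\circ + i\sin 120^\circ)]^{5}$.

By De Moivre: z^n = r^n(cos(nθ) + i sin(nθ))
= 2^5(cos(5*120°) + i sin(5*120°))
= 32(cos 240° + i sin 240°)
= -16 - 16*sqrt(3)i


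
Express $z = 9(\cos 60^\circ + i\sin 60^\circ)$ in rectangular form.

a = r cos θ = 9 * 1/2 = 9/2
b = r sin θ = 9 * sqrt(3)/2 = 9*sqrt(3)/2
z = 9/2 + (9*sqrt(3)/2)i


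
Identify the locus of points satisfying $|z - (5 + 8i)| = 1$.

|z - z0| = r describes a circle centered at z0 with radius r
Here z0 = 5 + 8i and r = 1
Locus: Circle centered at (5, 8) with radius 1


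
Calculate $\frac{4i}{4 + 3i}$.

Multiply numerator and denominator by conjugate (4 - 3i):
= (4i)(4 - 3i) / (4^2 + 3^2)
= (12 + 16i) / 25
= 12/25 + (16/25)i


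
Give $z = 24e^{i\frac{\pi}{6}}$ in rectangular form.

a = r cos θ = 24 * sqrt(3)/2 = 12*sqrt(3)
b = r sin θ = 24 * 1/2 = 12
z = 12*sqrt(3) + 12i


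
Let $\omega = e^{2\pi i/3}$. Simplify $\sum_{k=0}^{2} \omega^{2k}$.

Let ζ = ω^2 = e^(2πi·2/3). Since 3 ∤ 2, ζ ≠ 1.
Sum = Σ_{k=0}^{2} ζ^k = (ζ^3 - 1)/(ζ - 1) = (ω^{2·3} - 1)/(ζ - 1) = (1 - 1)/(ζ - 1) = 0


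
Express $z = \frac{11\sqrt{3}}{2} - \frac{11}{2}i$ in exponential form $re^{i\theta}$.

r = |z| = sqrt((11*sqrt(3)/2)^2 + (-11/2)^2) = sqrt(363/4 + 121/4) = sqrt(121) = 11
θ = arctan(b/a) = arctan(-5.5/9.5263) (quadrant-adjusted) = -30° = -π/6
z = 11e^(-i*π/6)


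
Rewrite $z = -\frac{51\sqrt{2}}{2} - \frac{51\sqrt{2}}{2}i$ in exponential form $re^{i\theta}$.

r = |z| = sqrt((-51*sqrt(2)/2)^2 + (-51*sqrt(2)/2)^2) = sqrt(2601/2 + 2601/2) = sqrt(2601) = 51
θ = arctan(b/a) = arctan(-36.0624/-36.0624) (quadrant-adjusted) = 225° = 5π/4
z = 51e^(i*5π/4)


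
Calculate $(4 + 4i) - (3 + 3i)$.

(4 - 3) + (4 - 3)i = 1 + i


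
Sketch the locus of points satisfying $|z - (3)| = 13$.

|z - z0| = r describes a circle centered at z0 with radius r
Here z0 = 3 and r = 13
Locus: Circle centered at (3, 0) with radius 13


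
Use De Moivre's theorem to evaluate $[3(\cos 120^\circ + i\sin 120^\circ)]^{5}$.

By De Moivre: z^n = r^n(cos(nθ) + i sin(nθ))
= 3^5(cos(5*120°) + i sin(5*120°))
= 243(cos 240° + i sin 240°)
= -243/2 - (243*sqrt(3)/2)i


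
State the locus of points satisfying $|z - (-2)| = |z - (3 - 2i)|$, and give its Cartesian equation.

|z - z1| = |z - z2| means z is equidistant from z1 and z2,
i.e. the perpendicular bisector of the segment from (-2, 0) to (3, -2) (midpoint (1/2, -1)).
With z = x + yi, square both sides:
(x - (-2))^2 + (y - 0)^2 = (x - 3)^2 + (y - (-2))^2
The x^2 and y^2 terms cancel: 10x + (-4)y = 13 - 4 = 9
Simplify: 10x - 4y = 9
Locus: Perpendicular bisector of the segment from (-2, 0) to (3, -2): the line 10x - 4y = 9


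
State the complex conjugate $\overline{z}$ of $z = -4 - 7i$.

If z = a + bi, then conjugate(z) = a - bi
conjugate(-4 - 7i) = -4 + 7i


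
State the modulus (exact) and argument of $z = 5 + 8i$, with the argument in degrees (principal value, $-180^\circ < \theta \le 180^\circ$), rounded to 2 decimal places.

|z| = sqrt(5^2 + 8^2) = sqrt(89)
arg(z) = arctan(b/a) = arctan(8/5) (quadrant-adjusted) = 57.99°


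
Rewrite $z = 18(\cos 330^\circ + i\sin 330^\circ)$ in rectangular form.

a = r cos θ = 18 * sqrt(3)/2 = 9*sqrt(3)
b = r sin θ = 18 * -1/2 = -9
z = 9*sqrt(3) - 9i


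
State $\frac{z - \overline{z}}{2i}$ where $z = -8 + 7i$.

z - conjugate(z) = 2bi
(z - conjugate(z))/(2i) = 2bi/(2i) = b = 7


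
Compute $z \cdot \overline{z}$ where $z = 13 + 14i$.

z * conjugate(z) = |z|^2 = a^2 + b^2
= 13^2 + 14^2 = 365


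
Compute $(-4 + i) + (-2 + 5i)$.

(-4 + (-2)) + (1 + 5)i = -6 + 6i


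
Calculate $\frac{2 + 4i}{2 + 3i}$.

Multiply numerator and denominator by conjugate (2 - 3i):
= (2 + 4i)(2 - 3i) / (2^2 + 3^2)
= (16 + 2i) / 13
= 16/13 + (2/13)i


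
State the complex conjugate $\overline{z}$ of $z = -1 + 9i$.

If z = a + bi, then conjugate(z) = a - bi
conjugate(-1 + 9i) = -1 - 9i


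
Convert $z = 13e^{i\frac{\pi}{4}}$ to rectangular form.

a = r cos θ = 13 * sqrt(2)/2 = 13*sqrt(2)/2
b = r sin θ = 13 * sqrt(2)/2 = 13*sqrt(2)/2
z = 13*sqrt(2)/2 + (13*sqrt(2)/2)i


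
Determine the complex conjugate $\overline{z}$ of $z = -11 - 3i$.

If z = a + bi, then conjugate(z) = a - bi
conjugate(-11 - 3i) = -11 + 3i


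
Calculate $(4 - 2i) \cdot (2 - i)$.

(a1*a2 - b1*b2) + (a1*b2 + b1*a2)i
= (8 - 2) + (-4 + (-4))i
= 6 - 8i


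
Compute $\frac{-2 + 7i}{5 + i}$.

Multiply numerator and denominator by conjugate (5 - i):
= (-2 + 7i)(5 - i) / (5^2 + 1^2)
= (-3 + 37i) / 26
= -3/26 + (37/26)i


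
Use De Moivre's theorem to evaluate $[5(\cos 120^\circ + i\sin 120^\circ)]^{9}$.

By De Moivre: z^n = r^n(cos(nθ) + i sin(nθ))
= 5^9(cos(9*120°) + i sin(9*120°))
= 1953125(cos 0° + i sin 0°)
= 1953125


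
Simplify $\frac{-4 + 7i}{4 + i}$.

Multiply numerator and denominator by conjugate (4 - i):
= (-4 + 7i)(4 - i) / (4^2 + 1^2)
= (-9 + 32i) / 17
= -9/17 + (32/17)i


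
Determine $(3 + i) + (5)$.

(3 + 5) + (1 + 0)i = 8 + i


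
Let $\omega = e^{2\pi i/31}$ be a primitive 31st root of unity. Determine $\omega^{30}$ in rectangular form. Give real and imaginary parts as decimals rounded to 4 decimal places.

ω^30 = e^(2πi·30/31) = e^(i·60π/31)
= cos(60π/31) + i sin(60π/31)
= 0.9795 - 0.2013i


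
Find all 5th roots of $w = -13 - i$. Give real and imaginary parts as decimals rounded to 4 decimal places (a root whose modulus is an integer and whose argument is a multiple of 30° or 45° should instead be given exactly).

|w| = sqrt(170) ≈ 13.038405, arg(w) ≈ 184.398705°
Root modulus = sqrt(170)^(1/5) ≈ 1.671263
Root arguments: θ_k = (arg(w) + 360°k)/5 for k = 0, 1, ..., 4
Compute each root as (root modulus)(cos θ_k + i sin θ_k) using full-precision intermediates, then round to 4 decimal places.
Roots: 1.3368 + 1.0030i, -0.5408 + 1.5813i, -1.6711 - 0.0257i, -0.4920 - 1.5972i, 1.3670 - 0.9615i


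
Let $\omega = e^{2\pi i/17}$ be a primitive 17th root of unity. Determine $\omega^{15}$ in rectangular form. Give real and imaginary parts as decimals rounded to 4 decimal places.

ω^15 = e^(2πi·15/17) = e^(i·30π/17)
= cos(30π/17) + i sin(30π/17)
= 0.7390 - 0.6737i


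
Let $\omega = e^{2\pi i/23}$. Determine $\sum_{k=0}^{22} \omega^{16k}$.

Let ζ = ω^16 = e^(2πi·16/23). Since 23 ∤ 16, ζ ≠ 1.
Sum = Σ_{k=0}^{22} ζ^k = (ζ^23 - 1)/(ζ - 1) = (ω^{16·23} - 1)/(ζ - 1) = (1 - 1)/(ζ - 1) = 0


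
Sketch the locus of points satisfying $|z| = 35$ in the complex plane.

|z| = 35 means sqrt(x^2 + y^2) = 35
This is a circle of radius 35 centered at the origin


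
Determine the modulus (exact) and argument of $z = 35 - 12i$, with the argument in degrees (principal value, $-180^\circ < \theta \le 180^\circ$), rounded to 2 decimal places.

|z| = sqrt(35^2 + (-12)^2) = 37
arg(z) = arctan(b/a) = arctan(-12/35) (quadrant-adjusted) = -18.92°


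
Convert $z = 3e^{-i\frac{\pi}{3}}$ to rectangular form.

a = r cos θ = 3 * 1/2 = 3/2
b = r sin θ = 3 * -sqrt(3)/2 = -3*sqrt(3)/2
z = 3/2 - (3*sqrt(3)/2)i


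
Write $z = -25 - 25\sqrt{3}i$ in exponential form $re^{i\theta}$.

r = |z| = sqrt((-25)^2 + (-25*sqrt(3))^2) = sqrt(625 + 1875) = sqrt(2500) = 50
θ = arctan(b/a) = arctan(-43.3013/-25) (quadrant-adjusted) = 240° = 4π/3
z = 50e^(i*4π/3)


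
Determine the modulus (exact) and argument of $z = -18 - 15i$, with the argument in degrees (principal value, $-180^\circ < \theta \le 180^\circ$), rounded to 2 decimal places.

|z| = sqrt((-18)^2 + (-15)^2) = sqrt(549)
arg(z) = arctan(b/a) = arctan(-15/-18) (quadrant-adjusted) = -140.19°


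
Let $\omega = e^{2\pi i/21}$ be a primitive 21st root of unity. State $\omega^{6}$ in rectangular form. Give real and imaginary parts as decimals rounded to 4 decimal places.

ω^6 = e^(2πi·6/21) = e^(i·4π/7)
= cos(4π/7) + i sin(4π/7)
= -0.2225 + 0.9749i


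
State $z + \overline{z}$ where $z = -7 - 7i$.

z + conjugate(z) = (a + bi) + (a - bi) = 2a
= 2 * (-7) = -14


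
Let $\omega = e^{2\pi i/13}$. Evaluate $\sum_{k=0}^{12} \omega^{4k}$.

Let ζ = ω^4 = e^(2πi·4/13). Since 13 ∤ 4, ζ ≠ 1.
Sum = Σ_{k=0}^{12} ζ^k = (ζ^13 - 1)/(ζ - 1) = (ω^{4·13} - 1)/(ζ - 1) = (1 - 1)/(ζ - 1) = 0


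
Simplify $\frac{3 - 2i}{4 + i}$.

Multiply numerator and denominator by conjugate (4 - i):
= (3 - 2i)(4 - i) / (4^2 + 1^2)
= (10 - 11i) / 17
= 10/17 - (11/17)i


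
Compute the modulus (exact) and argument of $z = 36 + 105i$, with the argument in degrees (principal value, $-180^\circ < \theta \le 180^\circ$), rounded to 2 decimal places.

|z| = sqrt(36^2 + 105^2) = 111
arg(z) = arctan(b/a) = arctan(105/36) (quadrant-adjusted) = 71.08°


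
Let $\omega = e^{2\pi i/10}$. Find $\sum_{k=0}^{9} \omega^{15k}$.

Let ζ = ω^15 = e^(2πi·15/10). Since 10 ∤ 15, ζ ≠ 1.
Sum = Σ_{k=0}^{9} ζ^k = (ζ^10 - 1)/(ζ - 1) = (ω^{15·10} - 1)/(ζ - 1) = (1 - 1)/(ζ - 1) = 0


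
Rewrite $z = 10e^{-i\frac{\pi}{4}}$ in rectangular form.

a = r cos θ = 10 * sqrt(2)/2 = 5*sqrt(2)
b = r sin θ = 10 * -sqrt(2)/2 = -5*sqrt(2)
z = 5*sqrt(2) - 5*sqrt(2)i


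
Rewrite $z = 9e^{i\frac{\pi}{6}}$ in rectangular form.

a = r cos θ = 9 * sqrt(3)/2 = 9*sqrt(3)/2
b = r sin θ = 9 * 1/2 = 9/2
z = 9*sqrt(3)/2 + (9/2)i


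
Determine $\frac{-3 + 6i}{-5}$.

Divisor is real, so divide each part by -5:
= 3/5 - (6/5)i


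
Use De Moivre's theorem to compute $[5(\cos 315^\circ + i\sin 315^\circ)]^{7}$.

By De Moivre: z^n = r^n(cos(nθ) + i sin(nθ))
= 5^7(cos(7*315°) + i sin(7*315°))
= 78125(cos 45° + i sin 45°)
= 78125*sqrt(2)/2 + (78125*sqrt(2)/2)i


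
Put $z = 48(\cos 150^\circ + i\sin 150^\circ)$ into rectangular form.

a = r cos θ = 48 * -sqrt(3)/2 = -24*sqrt(3)
b = r sin θ = 48 * 1/2 = 24
z = -24*sqrt(3) + 24i


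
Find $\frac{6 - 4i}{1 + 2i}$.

Multiply numerator and denominator by conjugate (1 - 2i):
= (6 - 4i)(1 - 2i) / (1^2 + 2^2)
= (-2 - 16i) / 5
= -2/5 - (16/5)i


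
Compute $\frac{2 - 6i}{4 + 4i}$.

Multiply numerator and denominator by conjugate (4 - 4i):
= (2 - 6i)(4 - 4i) / (4^2 + 4^2)
= (-16 - 32i) / 32
Divide through by 16: (-1 - 2i) / 2
= -1/2 - i


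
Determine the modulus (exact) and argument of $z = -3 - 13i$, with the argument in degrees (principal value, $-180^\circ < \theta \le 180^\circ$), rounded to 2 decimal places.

|z| = sqrt((-3)^2 + (-13)^2) = sqrt(178)
arg(z) = arctan(b/a) = arctan(-13/-3) (quadrant-adjusted) = -102.99°


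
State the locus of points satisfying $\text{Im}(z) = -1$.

Im(z) = y where z = x + yi; the equation y = -1 is satisfied by all points with that y-coordinate
Locus: Horizontal line y = -1


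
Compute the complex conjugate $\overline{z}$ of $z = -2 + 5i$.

If z = a + bi, then conjugate(z) = a - bi
conjugate(-2 + 5i) = -2 - 5i


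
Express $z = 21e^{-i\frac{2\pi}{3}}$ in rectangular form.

a = r cos θ = 21 * -1/2 = -21/2
b = r sin θ = 21 * -sqrt(3)/2 = -21*sqrt(3)/2
z = -21/2 - (21*sqrt(3)/2)i


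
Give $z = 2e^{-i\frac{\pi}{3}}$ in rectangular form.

a = r cos θ = 2 * 1/2 = 1
b = r sin θ = 2 * -sqrt(3)/2 = -sqrt(3)
z = 1 - sqrt(3)i


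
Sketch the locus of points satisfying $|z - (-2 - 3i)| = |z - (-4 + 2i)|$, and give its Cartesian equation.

|z - z1| = |z - z2| means z is equidistant from z1 and z2,
i.e. the perpendicular bisector of the segment from (-2, -3) to (-4, 2) (midpoint (-3, -1/2)).
With z = x + yi, square both sides:
(x - (-2))^2 + (y - (-3))^2 = (x - (-4))^2 + (y - 2)^2
The x^2 and y^2 terms cancel: -4x + 10y = 20 - 13 = 7
Simplify: 4x - 10y = -7
Locus: Perpendicular bisector of the segment from (-2, -3) to (-4, 2): the line 4x - 10y = -7


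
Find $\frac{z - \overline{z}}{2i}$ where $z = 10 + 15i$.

z - conjugate(z) = 2bi
(z - conjugate(z))/(2i) = 2bi/(2i) = b = 15


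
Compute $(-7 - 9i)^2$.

(a + bi)^2 = a^2 - b^2 + 2abi
= (-7)^2 - (-9)^2 + 2*(-7)*(-9)i
= -32 + 126i


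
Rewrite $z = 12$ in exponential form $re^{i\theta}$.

r = |z| = sqrt((12)^2 + (0)^2) = sqrt(144 + 0) = sqrt(144) = 12
b = 0 and a > 0, so z lies on the positive real axis: θ = 0
z = 12e^(i*0) = 12


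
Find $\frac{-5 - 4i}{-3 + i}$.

Multiply numerator and denominator by conjugate (-3 - i):
= (-5 - 4i)(-3 - i) / ((-3)^2 + 1^2)
= (11 + 17i) / 10
= 11/10 + (17/10)i


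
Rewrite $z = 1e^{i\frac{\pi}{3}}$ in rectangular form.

a = r cos θ = 1 * 1/2 = 1/2
b = r sin θ = 1 * sqrt(3)/2 = sqrt(3)/2
z = 1/2 + (sqrt(3)/2)i


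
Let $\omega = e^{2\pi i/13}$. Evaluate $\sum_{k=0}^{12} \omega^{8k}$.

Let ζ = ω^8 = e^(2πi·8/13). Since 13 ∤ 8, ζ ≠ 1.
Sum = Σ_{k=0}^{12} ζ^k = (ζ^13 - 1)/(ζ - 1) = (ω^{8·13} - 1)/(ζ - 1) = (1 - 1)/(ζ - 1) = 0


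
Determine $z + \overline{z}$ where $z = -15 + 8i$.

z + conjugate(z) = (a + bi) + (a - bi) = 2a
= 2 * (-15) = -30


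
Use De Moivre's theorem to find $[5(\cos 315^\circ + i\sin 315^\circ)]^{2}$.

By De Moivre: z^n = r^n(cos(nθ) + i sin(nθ))
= 5^2(cos(2*315°) + i sin(2*315°))
= 25(cos 270° + i sin 270°)
= -25i


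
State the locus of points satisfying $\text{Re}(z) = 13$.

Re(z) = x where z = x + yi; the equation x = 13 is satisfied by all points with that x-coordinate
Locus: Vertical line x = 13


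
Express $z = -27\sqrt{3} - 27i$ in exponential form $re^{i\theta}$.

r = |z| = sqrt((-27*sqrt(3))^2 + (-27)^2) = sqrt(2187 + 729) = sqrt(2916) = 54
θ = arctan(b/a) = arctan(-27/-46.7654) (quadrant-adjusted) = 210° = 7π/6
z = 54e^(i*7π/6)


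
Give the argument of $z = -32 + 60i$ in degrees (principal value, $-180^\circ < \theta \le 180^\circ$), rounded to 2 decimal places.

θ = arctan(b/a) = arctan(60/-32) (quadrant-adjusted) = 118.07°


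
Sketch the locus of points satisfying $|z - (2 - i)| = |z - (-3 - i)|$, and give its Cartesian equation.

|z - z1| = |z - z2| means z is equidistant from z1 and z2,
i.e. the perpendicular bisector of the segment from (2, -1) to (-3, -1) (midpoint (-1/2, -1)).
With z = x + yi, square both sides:
(x - 2)^2 + (y - (-1))^2 = (x - (-3))^2 + (y - (-1))^2
The x^2 and y^2 terms cancel: -10x + 0y = 10 - 5 = 5
Simplify: x = -1/2
Locus: Perpendicular bisector of the segment from (2, -1) to (-3, -1): the line x = -1/2


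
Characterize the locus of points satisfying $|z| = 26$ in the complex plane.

|z| = 26 means sqrt(x^2 + y^2) = 26
This is a circle of radius 26 centered at the origin


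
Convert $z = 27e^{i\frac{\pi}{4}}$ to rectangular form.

a = r cos θ = 27 * sqrt(2)/2 = 27*sqrt(2)/2
b = r sin θ = 27 * sqrt(2)/2 = 27*sqrt(2)/2
z = 27*sqrt(2)/2 + (27*sqrt(2)/2)i


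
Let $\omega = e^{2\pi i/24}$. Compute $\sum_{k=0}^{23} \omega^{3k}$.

Let ζ = ω^3 = e^(2πi·3/24). Since 24 ∤ 3, ζ ≠ 1.
Sum = Σ_{k=0}^{23} ζ^k = (ζ^24 - 1)/(ζ - 1) = (ω^{3·24} - 1)/(ζ - 1) = (1 - 1)/(ζ - 1) = 0


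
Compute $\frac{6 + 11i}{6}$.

Divisor is real, so divide each part by 6:
= 1 + (11/6)i


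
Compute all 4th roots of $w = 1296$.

|w| = 1296, arg(w) = 0°
Root modulus = 1296^(1/4) = 6
Root arguments: θ_k = (0° + 360°k)/4 for k = 0, 1, ..., 3
Roots: 6, 6i, -6, -6i


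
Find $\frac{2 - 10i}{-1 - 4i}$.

Multiply numerator and denominator by conjugate (-1 + 4i):
= (2 - 10i)(-1 + 4i) / ((-1)^2 + (-4)^2)
= (38 + 18i) / 17
= 38/17 + (18/17)i


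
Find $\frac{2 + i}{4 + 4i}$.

Multiply numerator and denominator by conjugate (4 - 4i):
= (2 + i)(4 - 4i) / (4^2 + 4^2)
= (12 - 4i) / 32
Divide through by 4: (3 - i) / 8
= 3/8 - (1/8)i


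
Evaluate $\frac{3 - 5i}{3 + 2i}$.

Multiply numerator and denominator by conjugate (3 - 2i):
= (3 - 5i)(3 - 2i) / (3^2 + 2^2)
= (-1 - 21i) / 13
= -1/13 - (21/13)i


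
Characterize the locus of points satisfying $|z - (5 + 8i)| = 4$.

|z - z0| = r describes a circle centered at z0 with radius r
Here z0 = 5 + 8i and r = 4
Locus: Circle centered at (5, 8) with radius 4


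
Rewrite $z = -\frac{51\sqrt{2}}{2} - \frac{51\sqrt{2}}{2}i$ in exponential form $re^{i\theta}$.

r = |z| = sqrt((-51*sqrt(2)/2)^2 + (-51*sqrt(2)/2)^2) = sqrt(2601/2 + 2601/2) = sqrt(2601) = 51
θ = arctan(b/a) = arctan(-36.0624/-36.0624) (quadrant-adjusted) = -135° = -3π/4
z = 51e^(-i*3π/4)


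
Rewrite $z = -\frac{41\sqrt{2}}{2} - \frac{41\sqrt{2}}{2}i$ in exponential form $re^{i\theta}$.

r = |z| = sqrt((-41*sqrt(2)/2)^2 + (-41*sqrt(2)/2)^2) = sqrt(1681/2 + 1681/2) = sqrt(1681) = 41
θ = arctan(b/a) = arctan(-28.9914/-28.9914) (quadrant-adjusted) = 225° = 5π/4
z = 41e^(i*5π/4)


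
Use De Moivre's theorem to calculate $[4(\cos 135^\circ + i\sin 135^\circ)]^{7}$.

By De Moivre: z^n = r^n(cos(nθ) + i sin(nθ))
= 4^7(cos(7*135°) + i sin(7*135°))
= 16384(cos 225° + i sin 225°)
= -8192*sqrt(2) - 8192*sqrt(2)i


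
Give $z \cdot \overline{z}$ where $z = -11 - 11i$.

z * conjugate(z) = |z|^2 = a^2 + b^2
= (-11)^2 + (-11)^2 = 242


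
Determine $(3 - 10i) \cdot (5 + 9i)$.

(a1*a2 - b1*b2) + (a1*b2 + b1*a2)i
= (15 - (-90)) + (27 + (-50))i
= 105 - 23i


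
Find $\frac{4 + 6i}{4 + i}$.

Multiply numerator and denominator by conjugate (4 - i):
= (4 + 6i)(4 - i) / (4^2 + 1^2)
= (22 + 20i) / 17
= 22/17 + (20/17)i


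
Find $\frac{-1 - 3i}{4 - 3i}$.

Multiply numerator and denominator by conjugate (4 + 3i):
= (-1 - 3i)(4 + 3i) / (4^2 + (-3)^2)
= (5 - 15i) / 25
Divide through by 5: (1 - 3i) / 5
= 1/5 - (3/5)i


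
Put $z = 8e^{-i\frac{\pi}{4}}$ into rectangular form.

a = r cos θ = 8 * sqrt(2)/2 = 4*sqrt(2)
b = r sin θ = 8 * -sqrt(2)/2 = -4*sqrt(2)
z = 4*sqrt(2) - 4*sqrt(2)i
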